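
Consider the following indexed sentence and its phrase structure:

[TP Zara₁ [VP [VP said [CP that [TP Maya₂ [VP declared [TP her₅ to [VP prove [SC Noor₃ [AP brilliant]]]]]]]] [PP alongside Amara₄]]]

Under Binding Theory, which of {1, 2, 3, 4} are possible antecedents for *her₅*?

{1, 4}

*her* is a pronoun, so Principle B applies: it must be free in its binding domain.
Binding domain of *her₅*: the embedded TP, whose subject is Maya₂.
*Zara₁* c-commands the pronoun but from outside its binding domain, and is not c-commanded by it → coindexation permitted.
*Maya₂* c-commands the pronoun within its binding domain → coindexation would violate Principle B.
*Noor₃*: the pronoun c-commands this R-expression → coindexation would violate Principle C on *Noor₃*.
*Amara₄* and the pronoun do not c-command one another → neither Principle B nor Principle C is at stake; coindexation permitted.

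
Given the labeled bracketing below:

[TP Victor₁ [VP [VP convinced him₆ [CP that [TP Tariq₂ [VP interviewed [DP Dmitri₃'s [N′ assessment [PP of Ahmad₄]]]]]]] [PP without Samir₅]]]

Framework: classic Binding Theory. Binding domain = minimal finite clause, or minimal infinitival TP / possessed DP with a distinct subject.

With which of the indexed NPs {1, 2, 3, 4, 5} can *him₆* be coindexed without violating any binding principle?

{5}

*him* is a pronoun, so Principle B applies: it must be free in its binding domain.
Binding domain of *him₆*: the matrix TP, whose subject is Victor₁.
*Victor₁* c-commands the pronoun within its binding domain → coindexation would violate Principle B.
*Tariq₂*: the pronoun c-commands this R-expression → coindexation would violate Principle C on *Tariq₂*.
*Dmitri₃*: the pronoun c-commands this R-expression → coindexation would violate Principle C on *Dmitri₃*.
*Ahmad₄*: the pronoun c-commands this R-expression → coindexation would violate Principle C on *Ahmad₄*.
*Samir₅* and the pronoun do not c-command one another → neither Principle B nor Principle C is at stake; coindexation permitted.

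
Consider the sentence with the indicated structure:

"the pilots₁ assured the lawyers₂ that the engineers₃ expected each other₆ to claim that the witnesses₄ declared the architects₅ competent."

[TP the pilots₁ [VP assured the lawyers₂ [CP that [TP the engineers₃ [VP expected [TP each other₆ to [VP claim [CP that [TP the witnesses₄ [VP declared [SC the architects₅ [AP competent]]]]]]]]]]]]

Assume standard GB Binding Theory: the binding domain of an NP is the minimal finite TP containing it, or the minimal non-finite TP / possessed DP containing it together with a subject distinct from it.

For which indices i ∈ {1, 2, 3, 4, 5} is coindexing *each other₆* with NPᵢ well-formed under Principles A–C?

{3}

*each other* is an anaphor, so Principle A applies: it must be bound in its binding domain.
Binding domain of *each other₆*: the embedded TP, whose subject is the engineers₃.
*the pilots₁* c-commands the anaphor but is outside its binding domain → cannot satisfy Principle A.
*the lawyers₂* c-commands the anaphor but is outside its binding domain → cannot satisfy Principle A.
*the engineers₃* c-commands the anaphor within its binding domain → licit binder.
*the witnesses₄* does not c-command the anaphor → cannot bind it.
*the architects₅* does not c-command the anaphor → cannot bind it.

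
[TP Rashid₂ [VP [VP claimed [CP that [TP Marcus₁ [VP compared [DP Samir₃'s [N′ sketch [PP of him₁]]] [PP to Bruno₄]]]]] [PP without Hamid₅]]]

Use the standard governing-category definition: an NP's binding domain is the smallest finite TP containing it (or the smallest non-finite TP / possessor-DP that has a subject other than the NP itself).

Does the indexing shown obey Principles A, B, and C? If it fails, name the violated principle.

The two coindexed NPs are *Marcus₁* and *him₁*.
*him₁* is a pronoun; its binding domain is the possessed DP, whose subject is Samir₃. Within that domain it is c-commanded only by *Samir₃*, which carries a different index — the pronoun is free locally, so Principle B holds.
*Marcus₁* is an R-expression; *him₁* does not c-command it, and no other NP shares its index, so Principle C is satisfied.
All principles are respected.

grammatical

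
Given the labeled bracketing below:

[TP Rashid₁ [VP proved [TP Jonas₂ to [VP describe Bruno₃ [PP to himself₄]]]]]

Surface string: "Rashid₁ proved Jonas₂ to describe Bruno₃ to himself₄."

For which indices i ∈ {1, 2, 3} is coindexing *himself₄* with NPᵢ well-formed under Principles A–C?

{2, 3}

*himself* is an anaphor, so Principle A applies: it must be bound in its binding domain.
Binding domain of *himself₄*: the embedded TP, whose subject is Jonas₂.
*Rashid₁* c-commands the anaphor but is outside its binding domain → cannot satisfy Principle A.
*Jonas₂* c-commands the anaphor within its binding domain → licit binder.
*Bruno₃* c-commands the anaphor within its binding domain → licit binder.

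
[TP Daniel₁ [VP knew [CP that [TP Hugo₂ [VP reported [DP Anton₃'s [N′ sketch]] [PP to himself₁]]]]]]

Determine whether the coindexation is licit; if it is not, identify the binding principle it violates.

Principle A

The two coindexed NPs are *Daniel₁* and *himself₁*.
*himself₁* is an anaphor. Principle A requires it to be bound within its binding domain — the embedded TP, whose subject is Hugo₂.
Within that domain it is c-commanded by *Hugo₂*, which does not share its index.
*Daniel₁* does c-command the anaphor, but from outside its binding domain.
The anaphor is unbound in its domain → Principle A violation.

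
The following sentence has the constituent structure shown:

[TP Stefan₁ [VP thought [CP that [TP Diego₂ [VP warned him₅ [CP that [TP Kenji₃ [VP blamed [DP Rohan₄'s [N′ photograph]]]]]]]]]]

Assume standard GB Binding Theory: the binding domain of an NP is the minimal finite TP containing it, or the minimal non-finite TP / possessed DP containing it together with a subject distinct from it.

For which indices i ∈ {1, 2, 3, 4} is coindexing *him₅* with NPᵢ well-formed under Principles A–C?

{1}

*him* is a pronoun, so Principle B applies: it must be free in its binding domain.
Binding domain of *him₅*: the embedded TP, whose subject is Diego₂.
*Stefan₁* c-commands the pronoun but from outside its binding domain, and is not c-commanded by it → coindexation permitted.
*Diego₂* c-commands the pronoun within its binding domain → coindexation would violate Principle B.
*Kenji₃*: the pronoun c-commands this R-expression → coindexation would violate Principle C on *Kenji₃*.
*Rohan₄*: the pronoun c-commands this R-expression → coindexation would violate Principle C on *Rohan₄*.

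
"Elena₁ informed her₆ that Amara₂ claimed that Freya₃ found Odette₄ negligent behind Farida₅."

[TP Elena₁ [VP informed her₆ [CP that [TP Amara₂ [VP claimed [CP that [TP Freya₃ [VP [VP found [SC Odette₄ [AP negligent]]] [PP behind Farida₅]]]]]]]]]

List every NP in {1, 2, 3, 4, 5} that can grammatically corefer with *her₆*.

none

*her* is a pronoun, so Principle B applies: it must be free in its binding domain.
Binding domain of *her₆*: the matrix TP, whose subject is Elena₁.
*Elena₁* c-commands the pronoun within its binding domain → coindexation would violate Principle B.
*Amara₂*: the pronoun c-commands this R-expression → coindexation would violate Principle C on *Amara₂*.
*Freya₃*: the pronoun c-commands this R-expression → coindexation would violate Principle C on *Freya₃*.
*Odette₄*: the pronoun c-commands this R-expression → coindexation would violate Principle C on *Odette₄*.
*Farida₅*: the pronoun c-commands this R-expression → coindexation would violate Principle C on *Farida₅*.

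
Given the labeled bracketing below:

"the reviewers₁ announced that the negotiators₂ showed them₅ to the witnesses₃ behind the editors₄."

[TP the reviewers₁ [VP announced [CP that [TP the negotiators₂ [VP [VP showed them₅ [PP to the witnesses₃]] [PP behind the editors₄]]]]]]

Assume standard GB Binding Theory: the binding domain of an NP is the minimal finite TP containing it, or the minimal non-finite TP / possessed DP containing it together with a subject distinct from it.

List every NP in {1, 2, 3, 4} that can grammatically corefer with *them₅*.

*them* is a pronoun, so Principle B applies: it must be free in its binding domain.
Binding domain of *them₅*: the embedded TP, whose subject is the negotiators₂.
*the reviewers₁* c-commands the pronoun but from outside its binding domain, and is not c-commanded by it → coindexation permitted.
*the negotiators₂* c-commands the pronoun within its binding domain → coindexation would violate Principle B.
*the witnesses₃*: the pronoun c-commands this R-expression → coindexation would violate Principle C on *the witnesses₃*.
*the editors₄* and the pronoun do not c-command one another → neither Principle B nor Principle C is at stake; coindexation permitted.

{1, 4}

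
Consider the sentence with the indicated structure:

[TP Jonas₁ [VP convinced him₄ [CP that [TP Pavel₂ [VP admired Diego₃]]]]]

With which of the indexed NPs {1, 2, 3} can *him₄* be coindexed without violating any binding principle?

*him* is a pronoun, so Principle B applies: it must be free in its binding domain.
Binding domain of *him₄*: the matrix TP, whose subject is Jonas₁.
*Jonas₁* c-commands the pronoun within its binding domain → coindexation would violate Principle B.
*Pavel₂*: the pronoun c-commands this R-expression → coindexation would violate Principle C on *Pavel₂*.
*Diego₃*: the pronoun c-commands this R-expression → coindexation would violate Principle C on *Diego₃*.

none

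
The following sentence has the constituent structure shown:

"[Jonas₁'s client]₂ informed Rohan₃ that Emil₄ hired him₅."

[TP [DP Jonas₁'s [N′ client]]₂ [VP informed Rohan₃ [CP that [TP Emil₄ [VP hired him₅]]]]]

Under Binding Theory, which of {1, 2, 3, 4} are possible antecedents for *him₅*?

*him* is a pronoun, so Principle B applies: it must be free in its binding domain.
Binding domain of *him₅*: the embedded TP, whose subject is Emil₄.
*Jonas₁* and the pronoun do not c-command one another → neither Principle B nor Principle C is at stake; coindexation permitted.
*[Jonas₁'s client]₂* c-commands the pronoun but from outside its binding domain, and is not c-commanded by it → coindexation permitted.
*Rohan₃* c-commands the pronoun but from outside its binding domain, and is not c-commanded by it → coindexation permitted.
*Emil₄* c-commands the pronoun within its binding domain → coindexation would violate Principle B.

{1, 2, 3}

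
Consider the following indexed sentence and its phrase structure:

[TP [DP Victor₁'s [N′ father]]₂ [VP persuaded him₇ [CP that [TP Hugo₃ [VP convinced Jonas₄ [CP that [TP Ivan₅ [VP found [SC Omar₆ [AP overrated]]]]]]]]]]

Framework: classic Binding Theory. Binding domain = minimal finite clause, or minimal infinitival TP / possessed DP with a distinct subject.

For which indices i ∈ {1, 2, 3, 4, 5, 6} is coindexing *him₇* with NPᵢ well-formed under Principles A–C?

*him* is a pronoun, so Principle B applies: it must be free in its binding domain.
Binding domain of *him₇*: the matrix TP, whose subject is [Victor₁'s father]₂.
*Victor₁* and the pronoun do not c-command one another → neither Principle B nor Principle C is at stake; coindexation permitted.
*[Victor₁'s father]₂* c-commands the pronoun within its binding domain → coindexation would violate Principle B.
*Hugo₃*: the pronoun c-commands this R-expression → coindexation would violate Principle C on *Hugo₃*.
*Jonas₄*: the pronoun c-commands this R-expression → coindexation would violate Principle C on *Jonas₄*.
*Ivan₅*: the pronoun c-commands this R-expression → coindexation would violate Principle C on *Ivan₅*.
*Omar₆*: the pronoun c-commands this R-expression → coindexation would violate Principle C on *Omar₆*.

{1}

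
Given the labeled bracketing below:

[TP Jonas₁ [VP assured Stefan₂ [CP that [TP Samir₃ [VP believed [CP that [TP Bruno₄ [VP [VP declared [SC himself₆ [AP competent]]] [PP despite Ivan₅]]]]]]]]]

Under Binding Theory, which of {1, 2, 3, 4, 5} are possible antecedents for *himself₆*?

*himself* is an anaphor, so Principle A applies: it must be bound in its binding domain.
Binding domain of *himself₆*: the embedded TP, whose subject is Bruno₄.
*Jonas₁* c-commands the anaphor but is outside its binding domain → cannot satisfy Principle A.
*Stefan₂* c-commands the anaphor but is outside its binding domain → cannot satisfy Principle A.
*Samir₃* c-commands the anaphor but is outside its binding domain → cannot satisfy Principle A.
*Bruno₄* c-commands the anaphor within its binding domain → licit binder.
*Ivan₅* does not c-command the anaphor → cannot bind it.

{4}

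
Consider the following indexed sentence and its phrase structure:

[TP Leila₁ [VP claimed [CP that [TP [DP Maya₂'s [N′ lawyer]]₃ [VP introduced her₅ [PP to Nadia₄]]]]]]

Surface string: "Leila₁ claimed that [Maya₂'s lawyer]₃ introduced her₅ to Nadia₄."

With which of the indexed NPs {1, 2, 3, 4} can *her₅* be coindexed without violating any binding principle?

{1, 2}

*her* is a pronoun, so Principle B applies: it must be free in its binding domain.
Binding domain of *her₅*: the embedded TP, whose subject is [Maya₂'s lawyer]₃.
*Leila₁* c-commands the pronoun but from outside its binding domain, and is not c-commanded by it → coindexation permitted.
*Maya₂* and the pronoun do not c-command one another → neither Principle B nor Principle C is at stake; coindexation permitted.
*[Maya₂'s lawyer]₃* c-commands the pronoun within its binding domain → coindexation would violate Principle B.
*Nadia₄*: the pronoun c-commands this R-expression → coindexation would violate Principle C on *Nadia₄*.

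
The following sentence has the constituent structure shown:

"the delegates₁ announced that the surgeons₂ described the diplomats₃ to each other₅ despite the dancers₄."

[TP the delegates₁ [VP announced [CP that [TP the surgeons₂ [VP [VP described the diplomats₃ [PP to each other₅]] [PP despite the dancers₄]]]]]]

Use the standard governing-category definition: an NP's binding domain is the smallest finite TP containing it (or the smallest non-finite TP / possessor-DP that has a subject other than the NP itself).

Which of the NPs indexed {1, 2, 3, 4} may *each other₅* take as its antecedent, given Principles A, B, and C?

{2, 3}

*each other* is an anaphor, so Principle A applies: it must be bound in its binding domain.
Binding domain of *each other₅*: the embedded TP, whose subject is the surgeons₂.
*the delegates₁* c-commands the anaphor but is outside its binding domain → cannot satisfy Principle A.
*the surgeons₂* c-commands the anaphor within its binding domain → licit binder.
*the diplomats₃* c-commands the anaphor within its binding domain → licit binder.
*the dancers₄* does not c-command the anaphor → cannot bind it.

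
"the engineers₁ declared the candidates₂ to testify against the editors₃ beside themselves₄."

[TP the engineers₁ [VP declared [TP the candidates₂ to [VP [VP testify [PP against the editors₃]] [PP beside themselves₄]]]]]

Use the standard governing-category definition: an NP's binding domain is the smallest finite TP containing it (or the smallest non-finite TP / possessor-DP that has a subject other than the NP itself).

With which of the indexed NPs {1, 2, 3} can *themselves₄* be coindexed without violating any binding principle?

{2}

*themselves* is an anaphor, so Principle A applies: it must be bound in its binding domain.
Binding domain of *themselves₄*: the embedded TP, whose subject is the candidates₂.
*the engineers₁* c-commands the anaphor but is outside its binding domain → cannot satisfy Principle A.
*the candidates₂* c-commands the anaphor within its binding domain → licit binder.
*the editors₃* does not c-command the anaphor → cannot bind it.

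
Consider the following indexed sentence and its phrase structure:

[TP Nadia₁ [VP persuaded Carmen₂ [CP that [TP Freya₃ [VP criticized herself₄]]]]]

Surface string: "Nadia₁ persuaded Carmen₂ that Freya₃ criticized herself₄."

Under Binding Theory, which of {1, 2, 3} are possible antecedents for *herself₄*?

*herself* is an anaphor, so Principle A applies: it must be bound in its binding domain.
Binding domain of *herself₄*: the embedded TP, whose subject is Freya₃.
*Nadia₁* c-commands the anaphor but is outside its binding domain → cannot satisfy Principle A.
*Carmen₂* c-commands the anaphor but is outside its binding domain → cannot satisfy Principle A.
*Freya₃* c-commands the anaphor within its binding domain → licit binder.

{3}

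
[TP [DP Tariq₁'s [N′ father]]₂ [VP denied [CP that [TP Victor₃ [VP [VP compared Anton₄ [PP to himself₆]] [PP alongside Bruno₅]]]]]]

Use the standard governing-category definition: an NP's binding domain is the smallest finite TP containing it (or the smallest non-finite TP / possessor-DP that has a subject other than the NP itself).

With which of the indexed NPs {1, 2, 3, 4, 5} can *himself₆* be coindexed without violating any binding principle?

{3, 4}

*himself* is an anaphor, so Principle A applies: it must be bound in its binding domain.
Binding domain of *himself₆*: the embedded TP, whose subject is Victor₃.
*Tariq₁* does not c-command the anaphor → cannot bind it.
*[Tariq₁'s father]₂* c-commands the anaphor but is outside its binding domain → cannot satisfy Principle A.
*Victor₃* c-commands the anaphor within its binding domain → licit binder.
*Anton₄* c-commands the anaphor within its binding domain → licit binder.
*Bruno₅* does not c-command the anaphor → cannot bind it.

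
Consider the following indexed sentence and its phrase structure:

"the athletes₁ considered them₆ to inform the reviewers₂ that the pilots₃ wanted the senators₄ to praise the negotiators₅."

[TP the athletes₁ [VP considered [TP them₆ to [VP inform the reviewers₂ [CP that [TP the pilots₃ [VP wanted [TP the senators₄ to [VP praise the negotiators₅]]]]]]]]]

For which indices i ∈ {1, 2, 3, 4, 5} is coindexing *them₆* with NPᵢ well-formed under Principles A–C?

*them* is a pronoun, so Principle B applies: it must be free in its binding domain.
Binding domain of *them₆*: the matrix TP, whose subject is the athletes₁.
*the athletes₁* c-commands the pronoun within its binding domain → coindexation would violate Principle B.
*the reviewers₂*: the pronoun c-commands this R-expression → coindexation would violate Principle C on *the reviewers₂*.
*the pilots₃*: the pronoun c-commands this R-expression → coindexation would violate Principle C on *the pilots₃*.
*the senators₄*: the pronoun c-commands this R-expression → coindexation would violate Principle C on *the senators₄*.
*the negotiators₅*: the pronoun c-commands this R-expression → coindexation would violate Principle C on *the negotiators₅*.

none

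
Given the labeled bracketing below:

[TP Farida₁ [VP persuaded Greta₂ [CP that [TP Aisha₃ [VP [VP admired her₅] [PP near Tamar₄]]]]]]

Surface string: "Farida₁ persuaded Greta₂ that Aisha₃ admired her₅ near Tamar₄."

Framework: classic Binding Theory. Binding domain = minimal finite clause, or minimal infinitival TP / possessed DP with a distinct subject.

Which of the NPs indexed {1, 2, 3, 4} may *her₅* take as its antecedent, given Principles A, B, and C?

{1, 2, 4}

*her* is a pronoun, so Principle B applies: it must be free in its binding domain.
Binding domain of *her₅*: the embedded TP, whose subject is Aisha₃.
*Farida₁* c-commands the pronoun but from outside its binding domain, and is not c-commanded by it → coindexation permitted.
*Greta₂* c-commands the pronoun but from outside its binding domain, and is not c-commanded by it → coindexation permitted.
*Aisha₃* c-commands the pronoun within its binding domain → coindexation would violate Principle B.
*Tamar₄* and the pronoun do not c-command one another → neither Principle B nor Principle C is at stake; coindexation permitted.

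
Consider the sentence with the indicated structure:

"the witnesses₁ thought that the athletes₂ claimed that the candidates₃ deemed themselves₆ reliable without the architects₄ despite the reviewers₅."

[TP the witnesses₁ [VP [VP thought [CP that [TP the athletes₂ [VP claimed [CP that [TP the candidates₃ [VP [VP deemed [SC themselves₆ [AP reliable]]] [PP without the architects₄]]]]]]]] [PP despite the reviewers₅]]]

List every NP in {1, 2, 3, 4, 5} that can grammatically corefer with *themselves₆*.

{3}

*themselves* is an anaphor, so Principle A applies: it must be bound in its binding domain.
Binding domain of *themselves₆*: the embedded TP, whose subject is the candidates₃.
*the witnesses₁* c-commands the anaphor but is outside its binding domain → cannot satisfy Principle A.
*the athletes₂* c-commands the anaphor but is outside its binding domain → cannot satisfy Principle A.
*the candidates₃* c-commands the anaphor within its binding domain → licit binder.
*the architects₄* does not c-command the anaphor → cannot bind it.
*the reviewers₅* does not c-command the anaphor → cannot bind it.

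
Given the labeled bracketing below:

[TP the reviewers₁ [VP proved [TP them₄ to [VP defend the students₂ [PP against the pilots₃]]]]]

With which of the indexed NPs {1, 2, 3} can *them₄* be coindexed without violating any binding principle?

*them* is a pronoun, so Principle B applies: it must be free in its binding domain.
Binding domain of *them₄*: the matrix TP, whose subject is the reviewers₁.
*the reviewers₁* c-commands the pronoun within its binding domain → coindexation would violate Principle B.
*the students₂*: the pronoun c-commands this R-expression → coindexation would violate Principle C on *the students₂*.
*the pilots₃*: the pronoun c-commands this R-expression → coindexation would violate Principle C on *the pilots₃*.

none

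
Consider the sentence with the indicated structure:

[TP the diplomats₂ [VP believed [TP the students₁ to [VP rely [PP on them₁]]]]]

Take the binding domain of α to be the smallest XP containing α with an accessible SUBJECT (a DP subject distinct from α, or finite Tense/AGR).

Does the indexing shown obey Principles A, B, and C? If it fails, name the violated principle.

Principle B

The two coindexed NPs are *the students₁* and *them₁*.
*them₁* is a pronoun. Its binding domain is the embedded TP, whose subject is the students₁.
*the students₁* c-commands it within that domain and carries the same index.
The pronoun is locally bound → Principle B violation.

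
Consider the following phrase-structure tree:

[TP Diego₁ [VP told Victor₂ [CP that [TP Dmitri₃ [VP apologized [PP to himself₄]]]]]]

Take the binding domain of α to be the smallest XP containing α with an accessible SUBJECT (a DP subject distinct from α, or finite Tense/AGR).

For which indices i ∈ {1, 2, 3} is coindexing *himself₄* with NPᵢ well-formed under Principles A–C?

*himself* is an anaphor, so Principle A applies: it must be bound in its binding domain.
Binding domain of *himself₄*: the embedded TP, whose subject is Dmitri₃.
*Diego₁* c-commands the anaphor but is outside its binding domain → cannot satisfy Principle A.
*Victor₂* c-commands the anaphor but is outside its binding domain → cannot satisfy Principle A.
*Dmitri₃* c-commands the anaphor within its binding domain → licit binder.

{3}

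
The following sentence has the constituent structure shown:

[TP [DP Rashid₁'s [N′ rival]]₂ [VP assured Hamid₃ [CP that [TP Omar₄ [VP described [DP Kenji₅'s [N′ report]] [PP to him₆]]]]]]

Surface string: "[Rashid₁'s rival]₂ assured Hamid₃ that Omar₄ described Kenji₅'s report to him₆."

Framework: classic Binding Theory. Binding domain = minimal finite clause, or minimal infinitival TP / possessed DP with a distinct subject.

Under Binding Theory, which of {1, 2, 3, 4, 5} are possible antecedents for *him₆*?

*him* is a pronoun, so Principle B applies: it must be free in its binding domain.
Binding domain of *him₆*: the embedded TP, whose subject is Omar₄.
*Rashid₁* and the pronoun do not c-command one another → neither Principle B nor Principle C is at stake; coindexation permitted.
*[Rashid₁'s rival]₂* c-commands the pronoun but from outside its binding domain, and is not c-commanded by it → coindexation permitted.
*Hamid₃* c-commands the pronoun but from outside its binding domain, and is not c-commanded by it → coindexation permitted.
*Omar₄* c-commands the pronoun within its binding domain → coindexation would violate Principle B.
*Kenji₅* and the pronoun do not c-command one another → neither Principle B nor Principle C is at stake; coindexation permitted.

{1, 2, 3, 5}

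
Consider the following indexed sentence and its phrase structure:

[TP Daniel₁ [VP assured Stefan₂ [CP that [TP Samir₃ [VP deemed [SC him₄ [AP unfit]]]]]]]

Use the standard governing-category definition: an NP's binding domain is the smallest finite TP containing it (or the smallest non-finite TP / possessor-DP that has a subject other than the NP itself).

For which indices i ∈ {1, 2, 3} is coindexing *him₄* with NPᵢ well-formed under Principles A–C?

{1, 2}

*him* is a pronoun, so Principle B applies: it must be free in its binding domain.
Binding domain of *him₄*: the embedded TP, whose subject is Samir₃.
*Daniel₁* c-commands the pronoun but from outside its binding domain, and is not c-commanded by it → coindexation permitted.
*Stefan₂* c-commands the pronoun but from outside its binding domain, and is not c-commanded by it → coindexation permitted.
*Samir₃* c-commands the pronoun within its binding domain → coindexation would violate Principle B.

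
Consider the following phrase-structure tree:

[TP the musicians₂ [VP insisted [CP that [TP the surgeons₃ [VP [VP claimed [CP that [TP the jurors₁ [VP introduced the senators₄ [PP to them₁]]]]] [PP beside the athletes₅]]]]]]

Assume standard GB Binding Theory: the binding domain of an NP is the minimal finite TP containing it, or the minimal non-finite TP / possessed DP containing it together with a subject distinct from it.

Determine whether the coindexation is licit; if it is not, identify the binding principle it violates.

Principle B

The two coindexed NPs are *the jurors₁* and *them₁*.
*them₁* is a pronoun. Its binding domain is the embedded TP, whose subject is the jurors₁.
*the jurors₁* c-commands it within that domain and carries the same index.
The pronoun is locally bound → Principle B violation.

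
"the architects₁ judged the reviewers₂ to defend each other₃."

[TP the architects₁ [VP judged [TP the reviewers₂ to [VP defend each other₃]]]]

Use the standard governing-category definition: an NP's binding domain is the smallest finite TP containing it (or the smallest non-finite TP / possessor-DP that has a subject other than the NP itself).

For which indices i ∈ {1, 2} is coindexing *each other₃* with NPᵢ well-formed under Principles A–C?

*each other* is an anaphor, so Principle A applies: it must be bound in its binding domain.
Binding domain of *each other₃*: the embedded TP, whose subject is the reviewers₂.
*the architects₁* c-commands the anaphor but is outside its binding domain → cannot satisfy Principle A.
*the reviewers₂* c-commands the anaphor within its binding domain → licit binder.

{2}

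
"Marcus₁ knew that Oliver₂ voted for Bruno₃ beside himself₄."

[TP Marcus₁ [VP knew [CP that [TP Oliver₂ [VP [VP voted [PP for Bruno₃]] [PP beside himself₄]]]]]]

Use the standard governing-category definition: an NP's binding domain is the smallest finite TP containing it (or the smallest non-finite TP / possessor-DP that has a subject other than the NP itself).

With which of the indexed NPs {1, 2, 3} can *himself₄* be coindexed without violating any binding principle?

{2}

*himself* is an anaphor, so Principle A applies: it must be bound in its binding domain.
Binding domain of *himself₄*: the embedded TP, whose subject is Oliver₂.
*Marcus₁* c-commands the anaphor but is outside its binding domain → cannot satisfy Principle A.
*Oliver₂* c-commands the anaphor within its binding domain → licit binder.
*Bruno₃* does not c-command the anaphor → cannot bind it.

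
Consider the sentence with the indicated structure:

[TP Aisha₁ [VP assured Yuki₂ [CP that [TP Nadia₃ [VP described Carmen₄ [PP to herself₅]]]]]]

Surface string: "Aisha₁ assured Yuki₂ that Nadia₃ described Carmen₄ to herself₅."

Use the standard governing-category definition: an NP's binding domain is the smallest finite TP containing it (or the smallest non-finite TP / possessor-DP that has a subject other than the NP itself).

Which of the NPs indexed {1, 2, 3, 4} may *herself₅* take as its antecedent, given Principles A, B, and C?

{3, 4}

*herself* is an anaphor, so Principle A applies: it must be bound in its binding domain.
Binding domain of *herself₅*: the embedded TP, whose subject is Nadia₃.
*Aisha₁* c-commands the anaphor but is outside its binding domain → cannot satisfy Principle A.
*Yuki₂* c-commands the anaphor but is outside its binding domain → cannot satisfy Principle A.
*Nadia₃* c-commands the anaphor within its binding domain → licit binder.
*Carmen₄* c-commands the anaphor within its binding domain → licit binder.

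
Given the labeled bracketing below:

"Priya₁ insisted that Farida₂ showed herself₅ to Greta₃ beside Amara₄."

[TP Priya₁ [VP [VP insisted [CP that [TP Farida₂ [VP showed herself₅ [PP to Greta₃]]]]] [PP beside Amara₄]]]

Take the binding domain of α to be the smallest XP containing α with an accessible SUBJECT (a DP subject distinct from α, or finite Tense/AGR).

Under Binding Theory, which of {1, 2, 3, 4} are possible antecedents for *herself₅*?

*herself* is an anaphor, so Principle A applies: it must be bound in its binding domain.
Binding domain of *herself₅*: the embedded TP, whose subject is Farida₂.
*Priya₁* c-commands the anaphor but is outside its binding domain → cannot satisfy Principle A.
*Farida₂* c-commands the anaphor within its binding domain → licit binder.
*Greta₃* does not c-command the anaphor → cannot bind it.
*Amara₄* does not c-command the anaphor → cannot bind it.

{2}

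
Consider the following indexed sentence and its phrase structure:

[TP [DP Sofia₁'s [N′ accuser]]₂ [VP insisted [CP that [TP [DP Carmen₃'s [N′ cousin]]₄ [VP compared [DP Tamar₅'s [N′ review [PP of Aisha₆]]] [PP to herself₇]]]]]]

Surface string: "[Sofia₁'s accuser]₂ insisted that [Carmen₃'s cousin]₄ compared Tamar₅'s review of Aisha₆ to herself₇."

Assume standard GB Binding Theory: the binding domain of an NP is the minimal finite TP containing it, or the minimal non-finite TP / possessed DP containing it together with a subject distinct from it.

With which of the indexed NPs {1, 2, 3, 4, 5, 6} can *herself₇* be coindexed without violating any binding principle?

*herself* is an anaphor, so Principle A applies: it must be bound in its binding domain.
Binding domain of *herself₇*: the embedded TP, whose subject is [Carmen₃'s cousin]₄.
*Sofia₁* does not c-command the anaphor → cannot bind it.
*[Sofia₁'s accuser]₂* c-commands the anaphor but is outside its binding domain → cannot satisfy Principle A.
*Carmen₃* does not c-command the anaphor → cannot bind it.
*[Carmen₃'s cousin]₄* c-commands the anaphor within its binding domain → licit binder.
*Tamar₅* does not c-command the anaphor → cannot bind it.
*Aisha₆* does not c-command the anaphor → cannot bind it.

{4}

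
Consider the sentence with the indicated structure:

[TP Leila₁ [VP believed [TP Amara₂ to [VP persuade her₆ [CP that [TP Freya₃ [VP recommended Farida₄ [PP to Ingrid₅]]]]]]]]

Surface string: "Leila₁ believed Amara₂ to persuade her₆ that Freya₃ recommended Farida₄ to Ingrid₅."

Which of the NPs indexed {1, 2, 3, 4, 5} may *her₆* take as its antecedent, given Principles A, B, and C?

*her* is a pronoun, so Principle B applies: it must be free in its binding domain.
Binding domain of *her₆*: the embedded TP, whose subject is Amara₂.
*Leila₁* c-commands the pronoun but from outside its binding domain, and is not c-commanded by it → coindexation permitted.
*Amara₂* c-commands the pronoun within its binding domain → coindexation would violate Principle B.
*Freya₃*: the pronoun c-commands this R-expression → coindexation would violate Principle C on *Freya₃*.
*Farida₄*: the pronoun c-commands this R-expression → coindexation would violate Principle C on *Farida₄*.
*Ingrid₅*: the pronoun c-commands this R-expression → coindexation would violate Principle C on *Ingrid₅*.

{1}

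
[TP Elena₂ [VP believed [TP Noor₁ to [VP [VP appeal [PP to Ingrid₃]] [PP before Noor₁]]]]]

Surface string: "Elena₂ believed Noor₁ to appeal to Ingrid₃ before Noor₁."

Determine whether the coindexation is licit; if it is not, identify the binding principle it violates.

The two coindexed NPs are *Noor₁* (the higher occurrence) and *Noor₁* (the lower occurrence).
*Noor₁* (the lower occurrence) is an R-expression. Principle C requires it to be free everywhere.
*Noor₁* (the higher occurrence) c-commands it and carries the same index.
The R-expression is bound → Principle C violation.

Principle C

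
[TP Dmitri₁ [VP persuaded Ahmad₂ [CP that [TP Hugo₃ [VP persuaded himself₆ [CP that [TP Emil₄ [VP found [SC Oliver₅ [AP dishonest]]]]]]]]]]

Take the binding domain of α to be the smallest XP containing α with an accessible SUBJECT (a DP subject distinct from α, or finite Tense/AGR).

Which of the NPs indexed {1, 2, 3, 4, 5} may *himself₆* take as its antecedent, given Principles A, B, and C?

{3}

*himself* is an anaphor, so Principle A applies: it must be bound in its binding domain.
Binding domain of *himself₆*: the embedded TP, whose subject is Hugo₃.
*Dmitri₁* c-commands the anaphor but is outside its binding domain → cannot satisfy Principle A.
*Ahmad₂* c-commands the anaphor but is outside its binding domain → cannot satisfy Principle A.
*Hugo₃* c-commands the anaphor within its binding domain → licit binder.
*Emil₄* does not c-command the anaphor → cannot bind it.
*Oliver₅* does not c-command the anaphor → cannot bind it.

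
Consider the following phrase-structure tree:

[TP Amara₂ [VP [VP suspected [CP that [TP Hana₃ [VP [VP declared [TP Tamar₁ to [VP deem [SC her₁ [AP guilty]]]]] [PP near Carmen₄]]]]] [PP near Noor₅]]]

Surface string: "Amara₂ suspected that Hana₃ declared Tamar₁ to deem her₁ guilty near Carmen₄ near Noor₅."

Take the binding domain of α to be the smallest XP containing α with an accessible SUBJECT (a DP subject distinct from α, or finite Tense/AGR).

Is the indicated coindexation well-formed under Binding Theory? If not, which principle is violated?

The two coindexed NPs are *Tamar₁* and *her₁*.
*her₁* is a pronoun. Its binding domain is the embedded TP, whose subject is Tamar₁.
*Tamar₁* c-commands it within that domain and carries the same index.
The pronoun is locally bound → Principle B violation.

Principle B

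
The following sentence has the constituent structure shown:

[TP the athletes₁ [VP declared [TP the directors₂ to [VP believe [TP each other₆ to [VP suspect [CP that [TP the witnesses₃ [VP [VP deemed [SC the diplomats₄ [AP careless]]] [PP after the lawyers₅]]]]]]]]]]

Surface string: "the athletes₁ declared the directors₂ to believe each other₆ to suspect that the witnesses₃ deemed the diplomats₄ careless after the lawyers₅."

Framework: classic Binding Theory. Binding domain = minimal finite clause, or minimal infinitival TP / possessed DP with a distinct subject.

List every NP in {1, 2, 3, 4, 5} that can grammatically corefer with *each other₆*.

*each other* is an anaphor, so Principle A applies: it must be bound in its binding domain.
Binding domain of *each other₆*: the embedded TP, whose subject is the directors₂.
*the athletes₁* c-commands the anaphor but is outside its binding domain → cannot satisfy Principle A.
*the directors₂* c-commands the anaphor within its binding domain → licit binder.
*the witnesses₃* does not c-command the anaphor → cannot bind it.
*the diplomats₄* does not c-command the anaphor → cannot bind it.
*the lawyers₅* does not c-command the anaphor → cannot bind it.

{2}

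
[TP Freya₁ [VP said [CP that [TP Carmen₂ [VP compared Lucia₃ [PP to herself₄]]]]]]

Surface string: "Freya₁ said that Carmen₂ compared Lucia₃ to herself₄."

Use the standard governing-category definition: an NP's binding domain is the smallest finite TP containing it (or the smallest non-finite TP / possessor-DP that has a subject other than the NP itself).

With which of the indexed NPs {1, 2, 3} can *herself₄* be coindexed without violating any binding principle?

*herself* is an anaphor, so Principle A applies: it must be bound in its binding domain.
Binding domain of *herself₄*: the embedded TP, whose subject is Carmen₂.
*Freya₁* c-commands the anaphor but is outside its binding domain → cannot satisfy Principle A.
*Carmen₂* c-commands the anaphor within its binding domain → licit binder.
*Lucia₃* c-commands the anaphor within its binding domain → licit binder.

{2, 3}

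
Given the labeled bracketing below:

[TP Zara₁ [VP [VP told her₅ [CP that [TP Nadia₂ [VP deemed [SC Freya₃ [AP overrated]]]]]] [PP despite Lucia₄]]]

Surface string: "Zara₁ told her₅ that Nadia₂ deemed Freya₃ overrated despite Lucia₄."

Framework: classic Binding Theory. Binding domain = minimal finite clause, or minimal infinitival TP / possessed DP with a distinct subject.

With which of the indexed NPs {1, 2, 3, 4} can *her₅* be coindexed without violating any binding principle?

{4}

*her* is a pronoun, so Principle B applies: it must be free in its binding domain.
Binding domain of *her₅*: the matrix TP, whose subject is Zara₁.
*Zara₁* c-commands the pronoun within its binding domain → coindexation would violate Principle B.
*Nadia₂*: the pronoun c-commands this R-expression → coindexation would violate Principle C on *Nadia₂*.
*Freya₃*: the pronoun c-commands this R-expression → coindexation would violate Principle C on *Freya₃*.
*Lucia₄* and the pronoun do not c-command one another → neither Principle B nor Principle C is at stake; coindexation permitted.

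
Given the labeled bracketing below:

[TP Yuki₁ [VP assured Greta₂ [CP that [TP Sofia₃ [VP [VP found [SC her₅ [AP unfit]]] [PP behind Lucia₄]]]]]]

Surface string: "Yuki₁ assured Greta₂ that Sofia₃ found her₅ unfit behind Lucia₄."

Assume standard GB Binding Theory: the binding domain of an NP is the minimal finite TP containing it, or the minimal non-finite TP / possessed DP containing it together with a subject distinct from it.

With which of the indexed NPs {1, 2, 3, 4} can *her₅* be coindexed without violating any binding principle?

*her* is a pronoun, so Principle B applies: it must be free in its binding domain.
Binding domain of *her₅*: the embedded TP, whose subject is Sofia₃.
*Yuki₁* c-commands the pronoun but from outside its binding domain, and is not c-commanded by it → coindexation permitted.
*Greta₂* c-commands the pronoun but from outside its binding domain, and is not c-commanded by it → coindexation permitted.
*Sofia₃* c-commands the pronoun within its binding domain → coindexation would violate Principle B.
*Lucia₄* and the pronoun do not c-command one another → neither Principle B nor Principle C is at stake; coindexation permitted.

{1, 2, 4}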